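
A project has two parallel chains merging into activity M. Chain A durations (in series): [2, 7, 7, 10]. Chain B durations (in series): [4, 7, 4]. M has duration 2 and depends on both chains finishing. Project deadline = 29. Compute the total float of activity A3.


Forward pass: ES(A3) = sum of predecessors on chain A = 9
EF = ES + duration = 9 + 7 = 16
Backward pass: LF(M) = deadline = 29; LS(M) = 29 - 2 = 27
LF(A3) = LS(M) - sum(successors on chain A) = 27 - 10 = 17
LS = LF - duration = 17 - 7 = 10
Total float = LS - ES = 10 - 9 = 1

1


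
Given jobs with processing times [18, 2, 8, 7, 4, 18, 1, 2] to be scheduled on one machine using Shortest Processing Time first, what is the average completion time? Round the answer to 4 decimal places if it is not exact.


Sort jobs by processing time (SPT order): [1, 2, 2, 4, 7, 8, 18, 18]
Compute completion times sequentially:
  Job 1: processing = 1, completes at 1
  Job 2: processing = 2, completes at 3
  Job 3: processing = 2, completes at 5
  Job 4: processing = 4, completes at 9
  Job 5: processing = 7, completes at 16
  Job 6: processing = 8, completes at 24
  Job 7: processing = 18, completes at 42
  Job 8: processing = 18, completes at 60
Sum of completion times = 160
Average completion time = 160/8 = 20.0

20.0


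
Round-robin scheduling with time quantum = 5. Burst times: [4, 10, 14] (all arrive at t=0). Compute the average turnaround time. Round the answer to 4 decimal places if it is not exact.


Time quantum = 5
Execution trace:
  J1 runs 4 units, time = 4
  J2 runs 5 units, time = 9
  J3 runs 5 units, time = 14
  J2 runs 5 units, time = 19
  J3 runs 5 units, time = 24
  J3 runs 4 units, time = 28
Finish times: [4, 19, 28]
Average turnaround = 51/3 = 17.0

17.0


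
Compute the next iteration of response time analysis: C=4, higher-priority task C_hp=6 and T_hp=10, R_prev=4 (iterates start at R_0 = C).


R_next = C + ceil(R_prev / T_hp) * C_hp
ceil(4 / 10) = ceil(0.4) = 1
Interference = 1 * 6 = 6
R_next = 4 + 6 = 10

10


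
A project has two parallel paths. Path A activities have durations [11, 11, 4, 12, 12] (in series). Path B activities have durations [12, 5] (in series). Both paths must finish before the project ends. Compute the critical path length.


Path A total = 11 + 11 + 4 + 12 + 12 = 50
Path B total = 12 + 5 = 17
Critical path = longest path = max(50, 17) = 50

50


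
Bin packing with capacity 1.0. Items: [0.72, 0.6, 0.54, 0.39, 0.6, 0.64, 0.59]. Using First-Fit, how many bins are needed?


Place items sequentially using First-Fit:
  Item 0.72 -> new Bin 1
  Item 0.6 -> new Bin 2
  Item 0.54 -> new Bin 3
  Item 0.39 -> Bin 2 (now 0.99)
  Item 0.6 -> new Bin 4
  Item 0.64 -> new Bin 5
  Item 0.59 -> new Bin 6
Total bins used = 6

6


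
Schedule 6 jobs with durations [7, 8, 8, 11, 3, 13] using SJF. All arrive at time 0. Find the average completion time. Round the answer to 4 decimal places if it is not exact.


SJF order (ascending): [3, 7, 8, 8, 11, 13]
Completion times:
  Job 1: burst=3, C=3
  Job 2: burst=7, C=10
  Job 3: burst=8, C=18
  Job 4: burst=8, C=26
  Job 5: burst=11, C=37
  Job 6: burst=13, C=50
Average completion = 144/6 = 24.0

24.0


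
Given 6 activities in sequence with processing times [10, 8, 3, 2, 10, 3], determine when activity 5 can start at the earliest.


Activity 5 starts after activities 1 through 4 complete.
Predecessor durations: [10, 8, 3, 2]
ES = 10 + 8 + 3 + 2 = 23

23


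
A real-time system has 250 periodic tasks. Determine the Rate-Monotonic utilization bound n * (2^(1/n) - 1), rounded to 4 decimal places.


Compute 2^(1/250) = 1.0027764359
Subtract 1: 1.0027764359 - 1 = 0.0027764359
Multiply by n: 250 * 0.0027764359 = 0.6941089750
Round to 4 dp: 0.6941

0.6941


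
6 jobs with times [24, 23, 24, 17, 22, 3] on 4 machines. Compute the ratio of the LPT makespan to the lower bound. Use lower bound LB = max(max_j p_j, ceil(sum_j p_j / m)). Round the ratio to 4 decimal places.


LPT order: [24, 24, 23, 22, 17, 3]
Machine loads after assignment: [24, 24, 26, 39]
LPT makespan = 39
Lower bound = max(max_job, ceil(total/4)) = max(24, 29) = 29
Ratio = 39 / 29 = 1.3448

1.3448


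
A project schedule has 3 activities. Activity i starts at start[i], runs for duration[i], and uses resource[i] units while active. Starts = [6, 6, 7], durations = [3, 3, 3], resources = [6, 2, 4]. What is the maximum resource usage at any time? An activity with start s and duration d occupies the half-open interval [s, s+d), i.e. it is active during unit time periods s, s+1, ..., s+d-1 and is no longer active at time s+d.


Each activity i is active on [start_i, start_i + duration_i).
Compute total resource usage per time slot:
  t=0: active resources = [], total = 0
  t=1: active resources = [], total = 0
  t=2: active resources = [], total = 0
  t=3: active resources = [], total = 0
  t=4: active resources = [], total = 0
  t=5: active resources = [], total = 0
  t=6: active resources = [6, 2], total = 8
  t=7: active resources = [6, 2, 4], total = 12
  t=8: active resources = [6, 2, 4], total = 12
  t=9: active resources = [4], total = 4
Peak resource demand = 12

12


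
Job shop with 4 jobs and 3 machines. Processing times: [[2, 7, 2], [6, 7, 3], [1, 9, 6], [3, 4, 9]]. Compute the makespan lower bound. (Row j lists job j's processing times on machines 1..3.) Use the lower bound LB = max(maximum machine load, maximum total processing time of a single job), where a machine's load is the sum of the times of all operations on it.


Machine loads:
  Machine 1: 2 + 6 + 1 + 3 = 12
  Machine 2: 7 + 7 + 9 + 4 = 27
  Machine 3: 2 + 3 + 6 + 9 = 20
Max machine load = 27
Job totals:
  Job 1: 11
  Job 2: 16
  Job 3: 16
  Job 4: 16
Max job total = 16
Lower bound = max(27, 16) = 27

27


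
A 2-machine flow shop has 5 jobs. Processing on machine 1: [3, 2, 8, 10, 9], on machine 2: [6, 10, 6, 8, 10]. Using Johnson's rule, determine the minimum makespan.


Apply Johnson's rule:
  Group 1 (a <= b): [(2, 2, 10), (1, 3, 6), (5, 9, 10)]
  Group 2 (a > b): [(4, 10, 8), (3, 8, 6)]
Optimal job order: [2, 1, 5, 4, 3]
Schedule:
  Job 2: M1 done at 2, M2 done at 12
  Job 1: M1 done at 5, M2 done at 18
  Job 5: M1 done at 14, M2 done at 28
  Job 4: M1 done at 24, M2 done at 36
  Job 3: M1 done at 32, M2 done at 42
Makespan = 42

42


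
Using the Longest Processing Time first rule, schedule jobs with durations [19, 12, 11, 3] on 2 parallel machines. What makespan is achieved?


Sort jobs in decreasing order (LPT): [19, 12, 11, 3]
Assign each job to the least loaded machine:
  Machine 1: jobs [19, 3], load = 22
  Machine 2: jobs [12, 11], load = 23
Makespan = max load = 23

23


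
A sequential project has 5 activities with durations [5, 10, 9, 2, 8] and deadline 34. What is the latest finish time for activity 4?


LF(activity 4) = deadline - sum of successor durations
Successors: activities 5 through 5 with durations [8]
Sum of successor durations = 8
LF = 34 - 8 = 26

26


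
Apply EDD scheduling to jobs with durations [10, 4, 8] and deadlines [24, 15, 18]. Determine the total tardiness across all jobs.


Sort by due date (EDD order): [(4, 15), (8, 18), (10, 24)]
Compute completion times and tardiness:
  Job 1: p=4, d=15, C=4, tardiness=max(0,4-15)=0
  Job 2: p=8, d=18, C=12, tardiness=max(0,12-18)=0
  Job 3: p=10, d=24, C=22, tardiness=max(0,22-24)=0
Total tardiness = 0

0


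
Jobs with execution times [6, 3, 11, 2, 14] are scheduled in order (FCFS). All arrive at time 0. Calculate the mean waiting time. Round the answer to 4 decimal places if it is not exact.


FCFS order (as given): [6, 3, 11, 2, 14]
Waiting times:
  Job 1: wait = 0
  Job 2: wait = 6
  Job 3: wait = 9
  Job 4: wait = 20
  Job 5: wait = 22
Sum of waiting times = 57
Average waiting time = 57/5 = 11.4

11.4


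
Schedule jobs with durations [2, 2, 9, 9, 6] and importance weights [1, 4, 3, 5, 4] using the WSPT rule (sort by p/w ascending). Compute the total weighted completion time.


Compute p/w ratios and sort ascending (WSPT): [(2, 4), (6, 4), (9, 5), (2, 1), (9, 3)]
Compute weighted completion times:
  Job (p=2,w=4): C=2, w*C=4*2=8
  Job (p=6,w=4): C=8, w*C=4*8=32
  Job (p=9,w=5): C=17, w*C=5*17=85
  Job (p=2,w=1): C=19, w*C=1*19=19
  Job (p=9,w=3): C=28, w*C=3*28=84
Total weighted completion time = 228

228


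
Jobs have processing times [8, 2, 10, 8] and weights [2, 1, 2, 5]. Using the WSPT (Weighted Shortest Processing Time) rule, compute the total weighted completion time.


Compute p/w ratios and sort ascending (WSPT): [(8, 5), (2, 1), (8, 2), (10, 2)]
Compute weighted completion times:
  Job (p=8,w=5): C=8, w*C=5*8=40
  Job (p=2,w=1): C=10, w*C=1*10=10
  Job (p=8,w=2): C=18, w*C=2*18=36
  Job (p=10,w=2): C=28, w*C=2*28=56
Total weighted completion time = 142

142


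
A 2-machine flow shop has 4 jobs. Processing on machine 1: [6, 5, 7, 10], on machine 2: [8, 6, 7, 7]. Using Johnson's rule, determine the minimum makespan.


Apply Johnson's rule:
  Group 1 (a <= b): [(2, 5, 6), (1, 6, 8), (3, 7, 7)]
  Group 2 (a > b): [(4, 10, 7)]
Optimal job order: [2, 1, 3, 4]
Schedule:
  Job 2: M1 done at 5, M2 done at 11
  Job 1: M1 done at 11, M2 done at 19
  Job 3: M1 done at 18, M2 done at 26
  Job 4: M1 done at 28, M2 done at 35
Makespan = 35

35


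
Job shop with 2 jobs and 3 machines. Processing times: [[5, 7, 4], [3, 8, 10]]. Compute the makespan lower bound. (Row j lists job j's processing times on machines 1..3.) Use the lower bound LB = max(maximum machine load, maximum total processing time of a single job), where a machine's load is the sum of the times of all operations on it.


Machine loads:
  Machine 1: 5 + 3 = 8
  Machine 2: 7 + 8 = 15
  Machine 3: 4 + 10 = 14
Max machine load = 15
Job totals:
  Job 1: 16
  Job 2: 21
Max job total = 21
Lower bound = max(15, 21) = 21

21


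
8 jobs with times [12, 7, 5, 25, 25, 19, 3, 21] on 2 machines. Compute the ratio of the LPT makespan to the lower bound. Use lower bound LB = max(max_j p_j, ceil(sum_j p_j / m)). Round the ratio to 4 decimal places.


LPT order: [25, 25, 21, 19, 12, 7, 5, 3]
Machine loads after assignment: [58, 59]
LPT makespan = 59
Lower bound = max(max_job, ceil(total/2)) = max(25, 59) = 59
Ratio = 59 / 59 = 1.0

1.0


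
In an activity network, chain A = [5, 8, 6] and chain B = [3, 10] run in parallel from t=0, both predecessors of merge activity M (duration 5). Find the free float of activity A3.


ES(A3) = sum of predecessors on chain A = 13
EF(A3) = ES + duration = 13 + 6 = 19
Successor of A3 is M. ES(M) = max(sum(A), sum(B)) = max(19, 13) = 19
Free float = ES(successor) - EF(current) = 19 - 19 = 0

0


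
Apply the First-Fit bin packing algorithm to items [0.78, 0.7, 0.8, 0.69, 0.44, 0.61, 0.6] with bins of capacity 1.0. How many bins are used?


Place items sequentially using First-Fit:
  Item 0.78 -> new Bin 1
  Item 0.7 -> new Bin 2
  Item 0.8 -> new Bin 3
  Item 0.69 -> new Bin 4
  Item 0.44 -> new Bin 5
  Item 0.61 -> new Bin 6
  Item 0.6 -> new Bin 7
Total bins used = 7

7


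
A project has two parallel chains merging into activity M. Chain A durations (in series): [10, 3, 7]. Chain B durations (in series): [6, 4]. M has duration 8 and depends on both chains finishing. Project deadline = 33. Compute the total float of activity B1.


Forward pass: ES(B1) = sum of predecessors on chain B = 0
EF = ES + duration = 0 + 6 = 6
Backward pass: LF(M) = deadline = 33; LS(M) = 33 - 8 = 25
LF(B1) = LS(M) - sum(successors on chain B) = 25 - 4 = 21
LS = LF - duration = 21 - 6 = 15
Total float = LS - ES = 15 - 0 = 15

15


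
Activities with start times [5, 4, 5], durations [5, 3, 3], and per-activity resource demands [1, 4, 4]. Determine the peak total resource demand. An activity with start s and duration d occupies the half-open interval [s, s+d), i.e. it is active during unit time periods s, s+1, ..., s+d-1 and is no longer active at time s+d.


Each activity i is active on [start_i, start_i + duration_i).
Compute total resource usage per time slot:
  t=0: active resources = [], total = 0
  t=1: active resources = [], total = 0
  t=2: active resources = [], total = 0
  t=3: active resources = [], total = 0
  t=4: active resources = [4], total = 4
  t=5: active resources = [1, 4, 4], total = 9
  t=6: active resources = [1, 4, 4], total = 9
  t=7: active resources = [1, 4], total = 5
  t=8: active resources = [1], total = 1
  t=9: active resources = [1], total = 1
Peak resource demand = 9

9


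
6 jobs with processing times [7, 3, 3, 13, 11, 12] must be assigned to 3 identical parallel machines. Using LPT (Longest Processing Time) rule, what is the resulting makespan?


Sort jobs in decreasing order (LPT): [13, 12, 11, 7, 3, 3]
Assign each job to the least loaded machine:
  Machine 1: jobs [13, 3], load = 16
  Machine 2: jobs [12, 3], load = 15
  Machine 3: jobs [11, 7], load = 18
Makespan = max load = 18

18


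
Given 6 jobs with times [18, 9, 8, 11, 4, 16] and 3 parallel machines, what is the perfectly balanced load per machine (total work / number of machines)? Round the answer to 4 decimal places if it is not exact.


Total processing time = 18 + 9 + 8 + 11 + 4 + 16 = 66
Number of machines = 3
Ideal balanced load = 66 / 3 = 22.0

22.0


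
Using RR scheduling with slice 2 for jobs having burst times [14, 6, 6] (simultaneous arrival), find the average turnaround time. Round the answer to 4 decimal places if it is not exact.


Time quantum = 2
Execution trace:
  J1 runs 2 units, time = 2
  J2 runs 2 units, time = 4
  J3 runs 2 units, time = 6
  J1 runs 2 units, time = 8
  J2 runs 2 units, time = 10
  J3 runs 2 units, time = 12
  J1 runs 2 units, time = 14
  J2 runs 2 units, time = 16
  J3 runs 2 units, time = 18
  J1 runs 2 units, time = 20
  J1 runs 2 units, time = 22
  J1 runs 2 units, time = 24
  J1 runs 2 units, time = 26
Finish times: [26, 16, 18]
Average turnaround = 60/3 = 20.0

20.0


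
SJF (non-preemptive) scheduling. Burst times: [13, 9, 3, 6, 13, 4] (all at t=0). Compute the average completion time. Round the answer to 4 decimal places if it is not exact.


SJF order (ascending): [3, 4, 6, 9, 13, 13]
Completion times:
  Job 1: burst=3, C=3
  Job 2: burst=4, C=7
  Job 3: burst=6, C=13
  Job 4: burst=9, C=22
  Job 5: burst=13, C=35
  Job 6: burst=13, C=48
Average completion = 128/6 = 21.3333

21.3333


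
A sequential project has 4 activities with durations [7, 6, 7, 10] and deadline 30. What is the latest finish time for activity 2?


LF(activity 2) = deadline - sum of successor durations
Successors: activities 3 through 4 with durations [7, 10]
Sum of successor durations = 17
LF = 30 - 17 = 13

13


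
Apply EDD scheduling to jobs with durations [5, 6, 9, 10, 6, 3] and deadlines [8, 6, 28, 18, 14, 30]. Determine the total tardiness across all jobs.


Sort by due date (EDD order): [(6, 6), (5, 8), (6, 14), (10, 18), (9, 28), (3, 30)]
Compute completion times and tardiness:
  Job 1: p=6, d=6, C=6, tardiness=max(0,6-6)=0
  Job 2: p=5, d=8, C=11, tardiness=max(0,11-8)=3
  Job 3: p=6, d=14, C=17, tardiness=max(0,17-14)=3
  Job 4: p=10, d=18, C=27, tardiness=max(0,27-18)=9
  Job 5: p=9, d=28, C=36, tardiness=max(0,36-28)=8
  Job 6: p=3, d=30, C=39, tardiness=max(0,39-30)=9
Total tardiness = 32

32


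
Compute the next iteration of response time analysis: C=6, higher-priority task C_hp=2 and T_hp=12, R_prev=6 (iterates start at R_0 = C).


R_next = C + ceil(R_prev / T_hp) * C_hp
ceil(6 / 12) = ceil(0.5) = 1
Interference = 1 * 2 = 2
R_next = 6 + 2 = 8

8


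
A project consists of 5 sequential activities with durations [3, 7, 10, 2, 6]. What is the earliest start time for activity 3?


Activity 3 starts after activities 1 through 2 complete.
Predecessor durations: [3, 7]
ES = 3 + 7 = 10

10


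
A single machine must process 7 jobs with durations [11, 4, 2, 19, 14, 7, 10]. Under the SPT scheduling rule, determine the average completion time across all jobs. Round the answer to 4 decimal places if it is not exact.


Sort jobs by processing time (SPT order): [2, 4, 7, 10, 11, 14, 19]
Compute completion times sequentially:
  Job 1: processing = 2, completes at 2
  Job 2: processing = 4, completes at 6
  Job 3: processing = 7, completes at 13
  Job 4: processing = 10, completes at 23
  Job 5: processing = 11, completes at 34
  Job 6: processing = 14, completes at 48
  Job 7: processing = 19, completes at 67
Sum of completion times = 193
Average completion time = 193/7 = 27.5714

27.5714


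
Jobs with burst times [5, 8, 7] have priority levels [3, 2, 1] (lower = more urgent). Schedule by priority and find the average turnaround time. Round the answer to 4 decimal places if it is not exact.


Sort by priority (ascending = highest first):
Order: [(1, 7), (2, 8), (3, 5)]
Completion times:
  Priority 1, burst=7, C=7
  Priority 2, burst=8, C=15
  Priority 3, burst=5, C=20
Average turnaround = 42/3 = 14.0

14.0


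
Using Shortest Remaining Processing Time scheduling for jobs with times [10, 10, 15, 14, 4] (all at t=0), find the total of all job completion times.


Since all jobs arrive at t=0, SRPT equals SPT ordering.
SPT order: [4, 10, 10, 14, 15]
Completion times:
  Job 1: p=4, C=4
  Job 2: p=10, C=14
  Job 3: p=10, C=24
  Job 4: p=14, C=38
  Job 5: p=15, C=53
Total completion time = 4 + 14 + 24 + 38 + 53 = 133

133


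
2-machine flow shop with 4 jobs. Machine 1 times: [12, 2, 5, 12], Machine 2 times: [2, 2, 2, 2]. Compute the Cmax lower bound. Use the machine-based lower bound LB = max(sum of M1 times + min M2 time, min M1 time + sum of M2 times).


LB1 = sum(M1 times) + min(M2 times) = 31 + 2 = 33
LB2 = min(M1 times) + sum(M2 times) = 2 + 8 = 10
Lower bound = max(LB1, LB2) = max(33, 10) = 33

33


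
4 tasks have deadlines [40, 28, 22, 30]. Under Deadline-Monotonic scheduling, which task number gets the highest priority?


Sort tasks by relative deadline (ascending):
  Task 3: deadline = 22
  Task 2: deadline = 28
  Task 4: deadline = 30
  Task 1: deadline = 40
Priority order (highest first): [3, 2, 4, 1]
Highest priority task = 3

3


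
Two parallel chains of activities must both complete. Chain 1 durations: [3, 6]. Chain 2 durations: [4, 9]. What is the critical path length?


Path A total = 3 + 6 = 9
Path B total = 4 + 9 = 13
Critical path = longest path = max(9, 13) = 13

13


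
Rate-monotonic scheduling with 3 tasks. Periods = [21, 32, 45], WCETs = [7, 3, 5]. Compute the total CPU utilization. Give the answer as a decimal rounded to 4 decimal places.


Compute individual utilizations (exact fractions):
  Task 1: C/T = 7/21 = 1/3 (approx. 0.3333)
  Task 2: C/T = 3/32 (approx. 0.0938)
  Task 3: C/T = 5/45 = 1/9 (approx. 0.1111)
Total utilization U = 1/3 + 3/32 + 1/9 = 155/288
Rounded to 4 decimal places: U = 0.5382
RM (Liu & Layland) bound for 3 tasks = 0.779763; compare with U = 155/288 (approx. 0.538194)
U <= bound, so schedulable by RM sufficient condition.

0.5382


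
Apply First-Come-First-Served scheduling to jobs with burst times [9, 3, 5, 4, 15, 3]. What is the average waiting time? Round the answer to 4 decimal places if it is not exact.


FCFS order (as given): [9, 3, 5, 4, 15, 3]
Waiting times:
  Job 1: wait = 0
  Job 2: wait = 9
  Job 3: wait = 12
  Job 4: wait = 17
  Job 5: wait = 21
  Job 6: wait = 36
Sum of waiting times = 95
Average waiting time = 95/6 = 15.8333

15.8333


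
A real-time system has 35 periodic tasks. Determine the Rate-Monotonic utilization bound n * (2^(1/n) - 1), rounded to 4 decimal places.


Compute 2^(1/35) = 1.0200016094
Subtract 1: 1.0200016094 - 1 = 0.0200016094
Multiply by n: 35 * 0.0200016094 = 0.7000563290
Round to 4 dp: 0.7001

0.7001


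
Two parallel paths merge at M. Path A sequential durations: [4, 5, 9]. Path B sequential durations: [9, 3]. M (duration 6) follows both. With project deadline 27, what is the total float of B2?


Forward pass: ES(B2) = sum of predecessors on chain B = 9
EF = ES + duration = 9 + 3 = 12
Backward pass: LF(M) = deadline = 27; LS(M) = 27 - 6 = 21
LF(B2) = LS(M) - sum(successors on chain B) = 21 - 0 = 21
LS = LF - duration = 21 - 3 = 18
Total float = LS - ES = 18 - 9 = 9

9


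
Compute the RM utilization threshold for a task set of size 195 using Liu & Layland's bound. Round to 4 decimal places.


Compute 2^(1/195) = 1.0035609260
Subtract 1: 1.0035609260 - 1 = 0.0035609260
Multiply by n: 195 * 0.0035609260 = 0.6943805700
Round to 4 dp: 0.6944

0.6944


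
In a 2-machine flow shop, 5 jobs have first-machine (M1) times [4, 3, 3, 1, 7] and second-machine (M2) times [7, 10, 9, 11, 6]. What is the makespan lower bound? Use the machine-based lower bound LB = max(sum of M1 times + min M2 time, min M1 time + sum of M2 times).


LB1 = sum(M1 times) + min(M2 times) = 18 + 6 = 24
LB2 = min(M1 times) + sum(M2 times) = 1 + 43 = 44
Lower bound = max(LB1, LB2) = max(24, 44) = 44

44


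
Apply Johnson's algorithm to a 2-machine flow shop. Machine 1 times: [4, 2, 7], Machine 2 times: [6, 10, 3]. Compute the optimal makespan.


Apply Johnson's rule:
  Group 1 (a <= b): [(2, 2, 10), (1, 4, 6)]
  Group 2 (a > b): [(3, 7, 3)]
Optimal job order: [2, 1, 3]
Schedule:
  Job 2: M1 done at 2, M2 done at 12
  Job 1: M1 done at 6, M2 done at 18
  Job 3: M1 done at 13, M2 done at 21
Makespan = 21

21


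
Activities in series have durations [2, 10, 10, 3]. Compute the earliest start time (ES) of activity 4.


Activity 4 starts after activities 1 through 3 complete.
Predecessor durations: [2, 10, 10]
ES = 2 + 10 + 10 = 22

22


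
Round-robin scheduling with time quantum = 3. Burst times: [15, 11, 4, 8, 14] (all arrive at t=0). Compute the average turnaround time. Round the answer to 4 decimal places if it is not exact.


Time quantum = 3
Execution trace:
  J1 runs 3 units, time = 3
  J2 runs 3 units, time = 6
  J3 runs 3 units, time = 9
  J4 runs 3 units, time = 12
  J5 runs 3 units, time = 15
  J1 runs 3 units, time = 18
  J2 runs 3 units, time = 21
  J3 runs 1 units, time = 22
  J4 runs 3 units, time = 25
  J5 runs 3 units, time = 28
  J1 runs 3 units, time = 31
  J2 runs 3 units, time = 34
  J4 runs 2 units, time = 36
  J5 runs 3 units, time = 39
  J1 runs 3 units, time = 42
  J2 runs 2 units, time = 44
  J5 runs 3 units, time = 47
  J1 runs 3 units, time = 50
  J5 runs 2 units, time = 52
Finish times: [50, 44, 22, 36, 52]
Average turnaround = 204/5 = 40.8

40.8


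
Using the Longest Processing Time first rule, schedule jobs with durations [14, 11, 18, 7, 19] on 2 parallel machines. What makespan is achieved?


Sort jobs in decreasing order (LPT): [19, 18, 14, 11, 7]
Assign each job to the least loaded machine:
  Machine 1: jobs [19, 11, 7], load = 37
  Machine 2: jobs [18, 14], load = 32
Makespan = max load = 37

37


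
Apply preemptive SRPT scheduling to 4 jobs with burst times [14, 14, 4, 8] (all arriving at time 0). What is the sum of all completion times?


Since all jobs arrive at t=0, SRPT equals SPT ordering.
SPT order: [4, 8, 14, 14]
Completion times:
  Job 1: p=4, C=4
  Job 2: p=8, C=12
  Job 3: p=14, C=26
  Job 4: p=14, C=40
Total completion time = 4 + 12 + 26 + 40 = 82

82


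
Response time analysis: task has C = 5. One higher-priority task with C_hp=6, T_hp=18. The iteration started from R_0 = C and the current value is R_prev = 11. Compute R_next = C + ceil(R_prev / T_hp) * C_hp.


R_next = C + ceil(R_prev / T_hp) * C_hp
ceil(11 / 18) = ceil(0.6111) = 1
Interference = 1 * 6 = 6
R_next = 5 + 6 = 11
R_next = R_prev, so the iteration has converged (response time = 11).

11


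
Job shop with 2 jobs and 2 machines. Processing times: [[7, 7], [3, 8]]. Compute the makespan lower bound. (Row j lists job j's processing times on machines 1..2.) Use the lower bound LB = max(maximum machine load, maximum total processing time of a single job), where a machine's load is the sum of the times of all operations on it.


Machine loads:
  Machine 1: 7 + 3 = 10
  Machine 2: 7 + 8 = 15
Max machine load = 15
Job totals:
  Job 1: 14
  Job 2: 11
Max job total = 14
Lower bound = max(15, 14) = 15

15


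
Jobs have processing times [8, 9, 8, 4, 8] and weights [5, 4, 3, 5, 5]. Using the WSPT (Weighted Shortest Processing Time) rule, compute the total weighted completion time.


Compute p/w ratios and sort ascending (WSPT): [(4, 5), (8, 5), (8, 5), (9, 4), (8, 3)]
Compute weighted completion times:
  Job (p=4,w=5): C=4, w*C=5*4=20
  Job (p=8,w=5): C=12, w*C=5*12=60
  Job (p=8,w=5): C=20, w*C=5*20=100
  Job (p=9,w=4): C=29, w*C=4*29=116
  Job (p=8,w=3): C=37, w*C=3*37=111
Total weighted completion time = 407

407


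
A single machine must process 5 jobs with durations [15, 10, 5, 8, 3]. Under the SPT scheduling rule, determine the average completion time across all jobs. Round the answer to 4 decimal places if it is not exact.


Sort jobs by processing time (SPT order): [3, 5, 8, 10, 15]
Compute completion times sequentially:
  Job 1: processing = 3, completes at 3
  Job 2: processing = 5, completes at 8
  Job 3: processing = 8, completes at 16
  Job 4: processing = 10, completes at 26
  Job 5: processing = 15, completes at 41
Sum of completion times = 94
Average completion time = 94/5 = 18.8

18.8


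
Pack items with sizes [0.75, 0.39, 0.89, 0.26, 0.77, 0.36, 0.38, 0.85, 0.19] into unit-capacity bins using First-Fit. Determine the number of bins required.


Place items sequentially using First-Fit:
  Item 0.75 -> new Bin 1
  Item 0.39 -> new Bin 2
  Item 0.89 -> new Bin 3
  Item 0.26 -> Bin 2 (now 0.65)
  Item 0.77 -> new Bin 4
  Item 0.36 -> new Bin 5
  Item 0.38 -> Bin 5 (now 0.74)
  Item 0.85 -> new Bin 6
  Item 0.19 -> Bin 1 (now 0.94)
Total bins used = 6

6


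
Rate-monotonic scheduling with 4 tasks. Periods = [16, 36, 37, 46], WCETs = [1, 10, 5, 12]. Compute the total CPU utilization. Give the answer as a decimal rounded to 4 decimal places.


Compute individual utilizations (exact fractions):
  Task 1: C/T = 1/16 (approx. 0.0625)
  Task 2: C/T = 10/36 = 5/18 (approx. 0.2778)
  Task 3: C/T = 5/37 (approx. 0.1351)
  Task 4: C/T = 12/46 = 6/23 (approx. 0.2609)
Total utilization U = 1/16 + 5/18 + 5/37 + 6/23 = 90227/122544
Rounded to 4 decimal places: U = 0.7363
RM (Liu & Layland) bound for 4 tasks = 0.756828; compare with U = 90227/122544 (approx. 0.736282)
U <= bound, so schedulable by RM sufficient condition.

0.7363


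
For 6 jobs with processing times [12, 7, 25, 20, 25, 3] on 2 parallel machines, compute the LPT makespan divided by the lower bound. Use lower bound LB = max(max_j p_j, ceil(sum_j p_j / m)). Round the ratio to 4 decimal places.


LPT order: [25, 25, 20, 12, 7, 3]
Machine loads after assignment: [45, 47]
LPT makespan = 47
Lower bound = max(max_job, ceil(total/2)) = max(25, 46) = 46
Ratio = 47 / 46 = 1.0217

1.0217


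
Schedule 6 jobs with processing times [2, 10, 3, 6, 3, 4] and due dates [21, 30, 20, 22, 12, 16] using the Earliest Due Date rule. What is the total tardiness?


Sort by due date (EDD order): [(3, 12), (4, 16), (3, 20), (2, 21), (6, 22), (10, 30)]
Compute completion times and tardiness:
  Job 1: p=3, d=12, C=3, tardiness=max(0,3-12)=0
  Job 2: p=4, d=16, C=7, tardiness=max(0,7-16)=0
  Job 3: p=3, d=20, C=10, tardiness=max(0,10-20)=0
  Job 4: p=2, d=21, C=12, tardiness=max(0,12-21)=0
  Job 5: p=6, d=22, C=18, tardiness=max(0,18-22)=0
  Job 6: p=10, d=30, C=28, tardiness=max(0,28-30)=0
Total tardiness = 0

0


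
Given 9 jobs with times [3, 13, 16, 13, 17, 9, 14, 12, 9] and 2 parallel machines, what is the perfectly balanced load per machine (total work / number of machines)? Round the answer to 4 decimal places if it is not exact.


Total processing time = 3 + 13 + 16 + 13 + 17 + 9 + 14 + 12 + 9 = 106
Number of machines = 2
Ideal balanced load = 106 / 2 = 53.0

53.0


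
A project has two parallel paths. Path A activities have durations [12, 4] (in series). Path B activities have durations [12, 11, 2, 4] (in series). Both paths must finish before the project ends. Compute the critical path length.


Path A total = 12 + 4 = 16
Path B total = 12 + 11 + 2 + 4 = 29
Critical path = longest path = max(16, 29) = 29

29


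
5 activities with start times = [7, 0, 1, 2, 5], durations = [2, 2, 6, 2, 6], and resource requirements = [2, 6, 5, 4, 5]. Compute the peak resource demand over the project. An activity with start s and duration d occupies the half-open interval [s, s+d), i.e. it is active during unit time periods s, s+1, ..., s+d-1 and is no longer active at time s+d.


Each activity i is active on [start_i, start_i + duration_i).
Compute total resource usage per time slot:
  t=0: active resources = [6], total = 6
  t=1: active resources = [6, 5], total = 11
  t=2: active resources = [5, 4], total = 9
  t=3: active resources = [5, 4], total = 9
  t=4: active resources = [5], total = 5
  t=5: active resources = [5, 5], total = 10
  t=6: active resources = [5, 5], total = 10
  t=7: active resources = [2, 5], total = 7
  t=8: active resources = [2, 5], total = 7
  t=9: active resources = [5], total = 5
  t=10: active resources = [5], total = 5
Peak resource demand = 11

11


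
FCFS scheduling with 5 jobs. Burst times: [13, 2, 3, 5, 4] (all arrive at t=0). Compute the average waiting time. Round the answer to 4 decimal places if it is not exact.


FCFS order (as given): [13, 2, 3, 5, 4]
Waiting times:
  Job 1: wait = 0
  Job 2: wait = 13
  Job 3: wait = 15
  Job 4: wait = 18
  Job 5: wait = 23
Sum of waiting times = 69
Average waiting time = 69/5 = 13.8

13.8


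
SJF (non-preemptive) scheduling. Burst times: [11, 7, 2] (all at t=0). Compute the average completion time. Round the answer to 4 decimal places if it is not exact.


SJF order (ascending): [2, 7, 11]
Completion times:
  Job 1: burst=2, C=2
  Job 2: burst=7, C=9
  Job 3: burst=11, C=20
Average completion = 31/3 = 10.3333

10.3333


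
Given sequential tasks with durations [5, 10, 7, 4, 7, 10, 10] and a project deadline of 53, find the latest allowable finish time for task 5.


LF(activity 5) = deadline - sum of successor durations
Successors: activities 6 through 7 with durations [10, 10]
Sum of successor durations = 20
LF = 53 - 20 = 33

33


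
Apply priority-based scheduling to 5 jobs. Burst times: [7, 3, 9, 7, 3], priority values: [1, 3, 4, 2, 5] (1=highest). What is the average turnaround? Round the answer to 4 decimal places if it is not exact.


Sort by priority (ascending = highest first):
Order: [(1, 7), (2, 7), (3, 3), (4, 9), (5, 3)]
Completion times:
  Priority 1, burst=7, C=7
  Priority 2, burst=7, C=14
  Priority 3, burst=3, C=17
  Priority 4, burst=9, C=26
  Priority 5, burst=3, C=29
Average turnaround = 93/5 = 18.6

18.6


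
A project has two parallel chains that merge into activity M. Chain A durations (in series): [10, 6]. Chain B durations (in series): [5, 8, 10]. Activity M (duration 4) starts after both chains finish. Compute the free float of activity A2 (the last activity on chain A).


ES(A2) = sum of predecessors on chain A = 10
EF(A2) = ES + duration = 10 + 6 = 16
Successor of A2 is M. ES(M) = max(sum(A), sum(B)) = max(16, 23) = 23
Free float = ES(successor) - EF(current) = 23 - 16 = 7

7


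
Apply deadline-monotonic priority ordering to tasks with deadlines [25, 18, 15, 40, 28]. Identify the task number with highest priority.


Sort tasks by relative deadline (ascending):
  Task 3: deadline = 15
  Task 2: deadline = 18
  Task 1: deadline = 25
  Task 5: deadline = 28
  Task 4: deadline = 40
Priority order (highest first): [3, 2, 1, 5, 4]
Highest priority task = 3

3


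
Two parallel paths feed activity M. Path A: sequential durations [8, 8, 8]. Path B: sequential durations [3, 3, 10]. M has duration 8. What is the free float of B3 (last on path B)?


ES(B3) = sum of predecessors on chain B = 6
EF(B3) = ES + duration = 6 + 10 = 16
Successor of B3 is M. ES(M) = max(sum(A), sum(B)) = max(24, 16) = 24
Free float = ES(successor) - EF(current) = 24 - 16 = 8

8


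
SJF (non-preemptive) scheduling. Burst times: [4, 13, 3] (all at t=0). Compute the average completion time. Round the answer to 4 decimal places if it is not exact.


SJF order (ascending): [3, 4, 13]
Completion times:
  Job 1: burst=3, C=3
  Job 2: burst=4, C=7
  Job 3: burst=13, C=20
Average completion = 30/3 = 10.0

10.0


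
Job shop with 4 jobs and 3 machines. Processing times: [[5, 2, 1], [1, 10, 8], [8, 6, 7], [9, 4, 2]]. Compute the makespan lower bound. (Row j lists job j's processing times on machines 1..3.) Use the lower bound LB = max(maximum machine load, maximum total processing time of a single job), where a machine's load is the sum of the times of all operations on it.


Machine loads:
  Machine 1: 5 + 1 + 8 + 9 = 23
  Machine 2: 2 + 10 + 6 + 4 = 22
  Machine 3: 1 + 8 + 7 + 2 = 18
Max machine load = 23
Job totals:
  Job 1: 8
  Job 2: 19
  Job 3: 21
  Job 4: 15
Max job total = 21
Lower bound = max(23, 21) = 23

23


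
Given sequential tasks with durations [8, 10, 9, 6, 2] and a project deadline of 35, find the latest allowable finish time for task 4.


LF(activity 4) = deadline - sum of successor durations
Successors: activities 5 through 5 with durations [2]
Sum of successor durations = 2
LF = 35 - 2 = 33

33


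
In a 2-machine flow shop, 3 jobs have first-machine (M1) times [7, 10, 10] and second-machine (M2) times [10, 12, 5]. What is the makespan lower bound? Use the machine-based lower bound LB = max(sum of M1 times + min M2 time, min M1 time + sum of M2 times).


LB1 = sum(M1 times) + min(M2 times) = 27 + 5 = 32
LB2 = min(M1 times) + sum(M2 times) = 7 + 27 = 34
Lower bound = max(LB1, LB2) = max(32, 34) = 34

34


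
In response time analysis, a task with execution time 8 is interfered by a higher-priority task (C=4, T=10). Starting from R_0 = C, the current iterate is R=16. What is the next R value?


R_next = C + ceil(R_prev / T_hp) * C_hp
ceil(16 / 10) = ceil(1.6) = 2
Interference = 2 * 4 = 8
R_next = 8 + 8 = 16
R_next = R_prev, so the iteration has converged (response time = 16).

16


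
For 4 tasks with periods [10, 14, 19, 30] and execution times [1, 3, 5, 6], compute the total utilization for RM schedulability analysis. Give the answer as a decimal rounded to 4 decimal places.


Compute individual utilizations (exact fractions):
  Task 1: C/T = 1/10 (approx. 0.1)
  Task 2: C/T = 3/14 (approx. 0.2143)
  Task 3: C/T = 5/19 (approx. 0.2632)
  Task 4: C/T = 6/30 = 1/5 (approx. 0.2)
Total utilization U = 1/10 + 3/14 + 5/19 + 1/5 = 517/665
Rounded to 4 decimal places: U = 0.7774
RM (Liu & Layland) bound for 4 tasks = 0.756828; compare with U = 517/665 (approx. 0.777444)
bound < U <= 1, so the RM sufficient condition is not met (inconclusive; an exact test such as response-time analysis is needed).

0.7774


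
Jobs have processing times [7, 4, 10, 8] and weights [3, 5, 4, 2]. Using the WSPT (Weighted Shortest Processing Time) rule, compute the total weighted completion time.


Compute p/w ratios and sort ascending (WSPT): [(4, 5), (7, 3), (10, 4), (8, 2)]
Compute weighted completion times:
  Job (p=4,w=5): C=4, w*C=5*4=20
  Job (p=7,w=3): C=11, w*C=3*11=33
  Job (p=10,w=4): C=21, w*C=4*21=84
  Job (p=8,w=2): C=29, w*C=2*29=58
Total weighted completion time = 195

195


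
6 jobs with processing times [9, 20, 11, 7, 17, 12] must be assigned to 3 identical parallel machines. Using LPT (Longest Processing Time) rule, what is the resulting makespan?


Sort jobs in decreasing order (LPT): [20, 17, 12, 11, 9, 7]
Assign each job to the least loaded machine:
  Machine 1: jobs [20, 7], load = 27
  Machine 2: jobs [17, 9], load = 26
  Machine 3: jobs [12, 11], load = 23
Makespan = max load = 27

27


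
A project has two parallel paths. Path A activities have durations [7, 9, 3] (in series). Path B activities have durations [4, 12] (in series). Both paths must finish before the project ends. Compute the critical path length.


Path A total = 7 + 9 + 3 = 19
Path B total = 4 + 12 = 16
Critical path = longest path = max(19, 16) = 19

19


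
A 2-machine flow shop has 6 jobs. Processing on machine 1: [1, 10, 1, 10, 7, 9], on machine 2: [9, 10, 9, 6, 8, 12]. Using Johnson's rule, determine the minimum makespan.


Apply Johnson's rule:
  Group 1 (a <= b): [(1, 1, 9), (3, 1, 9), (5, 7, 8), (6, 9, 12), (2, 10, 10)]
  Group 2 (a > b): [(4, 10, 6)]
Optimal job order: [1, 3, 5, 6, 2, 4]
Schedule:
  Job 1: M1 done at 1, M2 done at 10
  Job 3: M1 done at 2, M2 done at 19
  Job 5: M1 done at 9, M2 done at 27
  Job 6: M1 done at 18, M2 done at 39
  Job 2: M1 done at 28, M2 done at 49
  Job 4: M1 done at 38, M2 done at 55
Makespan = 55

55


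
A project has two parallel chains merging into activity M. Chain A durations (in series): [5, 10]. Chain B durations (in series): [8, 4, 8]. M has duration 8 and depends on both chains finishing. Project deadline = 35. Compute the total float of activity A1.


Forward pass: ES(A1) = sum of predecessors on chain A = 0
EF = ES + duration = 0 + 5 = 5
Backward pass: LF(M) = deadline = 35; LS(M) = 35 - 8 = 27
LF(A1) = LS(M) - sum(successors on chain A) = 27 - 10 = 17
LS = LF - duration = 17 - 5 = 12
Total float = LS - ES = 12 - 0 = 12

12


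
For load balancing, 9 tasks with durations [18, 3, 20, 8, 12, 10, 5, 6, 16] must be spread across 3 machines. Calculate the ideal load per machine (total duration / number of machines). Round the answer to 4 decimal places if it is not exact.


Total processing time = 18 + 3 + 20 + 8 + 12 + 10 + 5 + 6 + 16 = 98
Number of machines = 3
Ideal balanced load = 98 / 3 = 32.6667

32.6667


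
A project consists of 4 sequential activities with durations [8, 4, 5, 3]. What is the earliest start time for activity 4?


Activity 4 starts after activities 1 through 3 complete.
Predecessor durations: [8, 4, 5]
ES = 8 + 4 + 5 = 17

17


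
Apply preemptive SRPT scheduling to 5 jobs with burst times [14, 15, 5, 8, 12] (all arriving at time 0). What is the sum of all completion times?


Since all jobs arrive at t=0, SRPT equals SPT ordering.
SPT order: [5, 8, 12, 14, 15]
Completion times:
  Job 1: p=5, C=5
  Job 2: p=8, C=13
  Job 3: p=12, C=25
  Job 4: p=14, C=39
  Job 5: p=15, C=54
Total completion time = 5 + 13 + 25 + 39 + 54 = 136

136


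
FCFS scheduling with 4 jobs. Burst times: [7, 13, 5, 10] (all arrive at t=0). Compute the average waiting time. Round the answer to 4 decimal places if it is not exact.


FCFS order (as given): [7, 13, 5, 10]
Waiting times:
  Job 1: wait = 0
  Job 2: wait = 7
  Job 3: wait = 20
  Job 4: wait = 25
Sum of waiting times = 52
Average waiting time = 52/4 = 13.0

13.0


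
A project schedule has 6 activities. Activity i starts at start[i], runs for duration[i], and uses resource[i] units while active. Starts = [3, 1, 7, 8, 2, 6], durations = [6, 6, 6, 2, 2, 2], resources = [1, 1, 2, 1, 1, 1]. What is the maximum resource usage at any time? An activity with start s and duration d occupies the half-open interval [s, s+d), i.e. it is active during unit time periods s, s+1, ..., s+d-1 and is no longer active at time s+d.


Each activity i is active on [start_i, start_i + duration_i).
Compute total resource usage per time slot:
  t=0: active resources = [], total = 0
  t=1: active resources = [1], total = 1
  t=2: active resources = [1, 1], total = 2
  t=3: active resources = [1, 1, 1], total = 3
  t=4: active resources = [1, 1], total = 2
  t=5: active resources = [1, 1], total = 2
  t=6: active resources = [1, 1, 1], total = 3
  t=7: active resources = [1, 2, 1], total = 4
  t=8: active resources = [1, 2, 1], total = 4
  t=9: active resources = [2, 1], total = 3
  t=10: active resources = [2], total = 2
  t=11: active resources = [2], total = 2
  t=12: active resources = [2], total = 2
Peak resource demand = 4

4


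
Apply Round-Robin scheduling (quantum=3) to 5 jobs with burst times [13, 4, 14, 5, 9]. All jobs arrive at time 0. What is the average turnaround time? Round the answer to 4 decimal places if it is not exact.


Time quantum = 3
Execution trace:
  J1 runs 3 units, time = 3
  J2 runs 3 units, time = 6
  J3 runs 3 units, time = 9
  J4 runs 3 units, time = 12
  J5 runs 3 units, time = 15
  J1 runs 3 units, time = 18
  J2 runs 1 units, time = 19
  J3 runs 3 units, time = 22
  J4 runs 2 units, time = 24
  J5 runs 3 units, time = 27
  J1 runs 3 units, time = 30
  J3 runs 3 units, time = 33
  J5 runs 3 units, time = 36
  J1 runs 3 units, time = 39
  J3 runs 3 units, time = 42
  J1 runs 1 units, time = 43
  J3 runs 2 units, time = 45
Finish times: [43, 19, 45, 24, 36]
Average turnaround = 167/5 = 33.4

33.4
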